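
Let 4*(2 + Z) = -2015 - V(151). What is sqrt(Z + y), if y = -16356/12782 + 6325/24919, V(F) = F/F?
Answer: I*sqrt(12859642796186627749)/159257329 ≈ 22.517*I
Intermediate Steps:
V(F) = 1
Z = -506 (Z = -2 + (-2015 - 1*1)/4 = -2 + (-2015 - 1)/4 = -2 + (1/4)*(-2016) = -2 - 504 = -506)
y = -163364507/159257329 (y = -16356*1/12782 + 6325*(1/24919) = -8178/6391 + 6325/24919 = -163364507/159257329 ≈ -1.0258)
sqrt(Z + y) = sqrt(-506 - 163364507/159257329) = sqrt(-80747572981/159257329) = I*sqrt(12859642796186627749)/159257329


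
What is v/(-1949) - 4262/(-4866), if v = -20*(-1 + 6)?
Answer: 4396619/4741917 ≈ 0.92718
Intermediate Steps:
v = -100 (v = -20*5 = -100)
v/(-1949) - 4262/(-4866) = -100/(-1949) - 4262/(-4866) = -100*(-1/1949) - 4262*(-1/4866) = 100/1949 + 2131/2433 = 4396619/4741917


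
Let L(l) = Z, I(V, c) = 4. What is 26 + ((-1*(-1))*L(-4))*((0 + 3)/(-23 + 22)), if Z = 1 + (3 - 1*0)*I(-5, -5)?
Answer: -13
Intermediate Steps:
Z = 13 (Z = 1 + (3 - 1*0)*4 = 1 + (3 + 0)*4 = 1 + 3*4 = 1 + 12 = 13)
L(l) = 13
26 + ((-1*(-1))*L(-4))*((0 + 3)/(-23 + 22)) = 26 + (-1*(-1)*13)*((0 + 3)/(-23 + 22)) = 26 + (1*13)*(3/(-1)) = 26 + 13*(3*(-1)) = 26 + 13*(-3) = 26 - 39 = -13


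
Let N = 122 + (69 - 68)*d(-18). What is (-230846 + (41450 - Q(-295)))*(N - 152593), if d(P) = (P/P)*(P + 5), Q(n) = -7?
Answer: 28878792276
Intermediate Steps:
d(P) = 5 + P (d(P) = 1*(5 + P) = 5 + P)
N = 109 (N = 122 + (69 - 68)*(5 - 18) = 122 + 1*(-13) = 122 - 13 = 109)
(-230846 + (41450 - Q(-295)))*(N - 152593) = (-230846 + (41450 - 1*(-7)))*(109 - 152593) = (-230846 + (41450 + 7))*(-152484) = (-230846 + 41457)*(-152484) = -189389*(-152484) = 28878792276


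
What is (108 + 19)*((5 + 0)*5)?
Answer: 3175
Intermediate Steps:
(108 + 19)*((5 + 0)*5) = 127*(5*5) = 127*25 = 3175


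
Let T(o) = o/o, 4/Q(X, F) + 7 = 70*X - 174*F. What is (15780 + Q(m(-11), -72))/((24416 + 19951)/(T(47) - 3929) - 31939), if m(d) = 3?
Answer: -789116282752/1597750162829 ≈ -0.49389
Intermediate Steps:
Q(X, F) = 4/(-7 - 174*F + 70*X) (Q(X, F) = 4/(-7 + (70*X - 174*F)) = 4/(-7 + (-174*F + 70*X)) = 4/(-7 - 174*F + 70*X))
T(o) = 1
(15780 + Q(m(-11), -72))/((24416 + 19951)/(T(47) - 3929) - 31939) = (15780 - 4/(7 - 70*3 + 174*(-72)))/((24416 + 19951)/(1 - 3929) - 31939) = (15780 - 4/(7 - 210 - 12528))/(44367/(-3928) - 31939) = (15780 - 4/(-12731))/(44367*(-1/3928) - 31939) = (15780 - 4*(-1/12731))/(-44367/3928 - 31939) = (15780 + 4/12731)/(-125500759/3928) = (200895184/12731)*(-3928/125500759) = -789116282752/1597750162829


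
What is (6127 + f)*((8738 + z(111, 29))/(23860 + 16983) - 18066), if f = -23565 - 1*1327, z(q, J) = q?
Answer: 13845957705585/40843 ≈ 3.3900e+8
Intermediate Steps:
f = -24892 (f = -23565 - 1327 = -24892)
(6127 + f)*((8738 + z(111, 29))/(23860 + 16983) - 18066) = (6127 - 24892)*((8738 + 111)/(23860 + 16983) - 18066) = -18765*(8849/40843 - 18066) = -18765*(-737860789/40843) = 13845957705585/40843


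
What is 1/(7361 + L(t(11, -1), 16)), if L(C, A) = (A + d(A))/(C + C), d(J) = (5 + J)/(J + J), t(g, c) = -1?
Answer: 64/470571 ≈ 0.00013600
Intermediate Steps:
d(J) = (5 + J)/(2*J) (d(J) = (5 + J)/((2*J)) = (5 + J)*(1/(2*J)) = (5 + J)/(2*J))
L(C, A) = (A + (5 + A)/(2*A))/(2*C) (L(C, A) = (A + (5 + A)/(2*A))/(C + C) = (A + (5 + A)/(2*A))/((2*C)) = (A + (5 + A)/(2*A))*(1/(2*C)) = (A + (5 + A)/(2*A))/(2*C))
1/(7361 + L(t(11, -1), 16)) = 1/(7361 + (¼)*(5 + 16 + 2*16²)/(16*(-1))) = 1/(7361 + (¼)*(1/16)*(-1)*(5 + 16 + 2*256)) = 1/(7361 + (¼)*(1/16)*(-1)*(5 + 16 + 512)) = 1/(7361 + (¼)*(1/16)*(-1)*533) = 1/(7361 - 533/64) = 1/(470571/64) = 64/470571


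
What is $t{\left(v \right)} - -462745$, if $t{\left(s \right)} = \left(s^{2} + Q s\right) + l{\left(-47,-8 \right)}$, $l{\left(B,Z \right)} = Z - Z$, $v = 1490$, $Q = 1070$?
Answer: $4277145$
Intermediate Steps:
$l{\left(B,Z \right)} = 0$
$t{\left(s \right)} = s^{2} + 1070 s$ ($t{\left(s \right)} = \left(s^{2} + 1070 s\right) + 0 = s^{2} + 1070 s$)
$t{\left(v \right)} - -462745 = 1490 \left(1070 + 1490\right) - -462745 = 1490 \cdot 2560 + 462745 = 3814400 + 462745 = 4277145$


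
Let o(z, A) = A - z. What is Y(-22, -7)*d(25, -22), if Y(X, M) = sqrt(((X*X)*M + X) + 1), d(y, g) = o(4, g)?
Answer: -26*I*sqrt(3409) ≈ -1518.1*I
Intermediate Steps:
d(y, g) = -4 + g (d(y, g) = g - 1*4 = g - 4 = -4 + g)
Y(X, M) = sqrt(1 + X + M*X**2) (Y(X, M) = sqrt((X**2*M + X) + 1) = sqrt((M*X**2 + X) + 1) = sqrt((X + M*X**2) + 1) = sqrt(1 + X + M*X**2))
Y(-22, -7)*d(25, -22) = sqrt(1 - 22 - 7*(-22)**2)*(-4 - 22) = sqrt(1 - 22 - 7*484)*(-26) = sqrt(1 - 22 - 3388)*(-26) = sqrt(-3409)*(-26) = (I*sqrt(3409))*(-26) = -26*I*sqrt(3409)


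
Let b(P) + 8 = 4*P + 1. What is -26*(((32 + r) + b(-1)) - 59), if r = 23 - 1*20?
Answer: 910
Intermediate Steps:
b(P) = -7 + 4*P (b(P) = -8 + (4*P + 1) = -8 + (1 + 4*P) = -7 + 4*P)
r = 3 (r = 23 - 20 = 3)
-26*(((32 + r) + b(-1)) - 59) = -26*(((32 + 3) + (-7 + 4*(-1))) - 59) = -26*((35 + (-7 - 4)) - 59) = -26*((35 - 11) - 59) = -26*(24 - 59) = -26*(-35) = 910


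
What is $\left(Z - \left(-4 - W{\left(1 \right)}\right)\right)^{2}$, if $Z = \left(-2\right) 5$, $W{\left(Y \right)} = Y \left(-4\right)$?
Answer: $100$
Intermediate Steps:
$W{\left(Y \right)} = - 4 Y$
$Z = -10$
$\left(Z - \left(-4 - W{\left(1 \right)}\right)\right)^{2} = \left(-10 + \left(\left(\left(-4\right) 1 + 6\right) - 2\right)\right)^{2} = \left(-10 + \left(\left(-4 + 6\right) - 2\right)\right)^{2} = \left(-10 + \left(2 - 2\right)\right)^{2} = \left(-10 + 0\right)^{2} = \left(-10\right)^{2} = 100$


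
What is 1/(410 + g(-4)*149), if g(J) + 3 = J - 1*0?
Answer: -1/633 ≈ -0.0015798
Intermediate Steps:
g(J) = -3 + J (g(J) = -3 + (J - 1*0) = -3 + (J + 0) = -3 + J)
1/(410 + g(-4)*149) = 1/(410 + (-3 - 4)*149) = 1/(410 - 7*149) = 1/(410 - 1043) = 1/(-633) = -1/633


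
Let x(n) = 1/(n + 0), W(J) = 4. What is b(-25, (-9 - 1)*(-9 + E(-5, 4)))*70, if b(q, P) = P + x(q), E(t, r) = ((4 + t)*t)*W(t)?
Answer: -38514/5 ≈ -7702.8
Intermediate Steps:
x(n) = 1/n
E(t, r) = 4*t*(4 + t) (E(t, r) = ((4 + t)*t)*4 = (t*(4 + t))*4 = 4*t*(4 + t))
b(q, P) = P + 1/q
b(-25, (-9 - 1)*(-9 + E(-5, 4)))*70 = ((-9 - 1)*(-9 + 4*(-5)*(4 - 5)) + 1/(-25))*70 = (-10*(-9 + 4*(-5)*(-1)) - 1/25)*70 = (-10*(-9 + 20) - 1/25)*70 = (-10*11 - 1/25)*70 = (-110 - 1/25)*70 = -2751/25*70 = -38514/5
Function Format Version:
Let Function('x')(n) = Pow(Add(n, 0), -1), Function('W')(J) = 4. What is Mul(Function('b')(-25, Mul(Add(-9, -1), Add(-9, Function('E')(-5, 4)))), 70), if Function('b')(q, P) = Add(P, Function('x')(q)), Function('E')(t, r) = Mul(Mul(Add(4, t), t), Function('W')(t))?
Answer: Rational(-38514, 5) ≈ -7702.8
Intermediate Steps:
Function('x')(n) = Pow(n, -1)
Function('E')(t, r) = Mul(4, t, Add(4, t)) (Function('E')(t, r) = Mul(Mul(Add(4, t), t), 4) = Mul(Mul(t, Add(4, t)), 4) = Mul(4, t, Add(4, t)))
Function('b')(q, P) = Add(P, Pow(q, -1))
Mul(Function('b')(-25, Mul(Add(-9, -1), Add(-9, Function('E')(-5, 4)))), 70) = Mul(Add(Mul(Add(-9, -1), Add(-9, Mul(4, -5, Add(4, -5)))), Pow(-25, -1)), 70) = Mul(Add(Mul(-10, Add(-9, Mul(4, -5, -1))), Rational(-1, 25)), 70) = Mul(Add(Mul(-10, Add(-9, 20)), Rational(-1, 25)), 70) = Mul(Add(Mul(-10, 11), Rational(-1, 25)), 70) = Mul(Add(-110, Rational(-1, 25)), 70) = Mul(Rational(-2751, 25), 70) = Rational(-38514, 5)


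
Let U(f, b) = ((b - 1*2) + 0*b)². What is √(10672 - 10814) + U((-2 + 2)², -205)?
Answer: 42849 + I*√142 ≈ 42849.0 + 11.916*I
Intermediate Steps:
U(f, b) = (-2 + b)² (U(f, b) = ((b - 2) + 0)² = ((-2 + b) + 0)² = (-2 + b)²)
√(10672 - 10814) + U((-2 + 2)², -205) = √(10672 - 10814) + (-2 - 205)² = √(-142) + (-207)² = I*√142 + 42849 = 42849 + I*√142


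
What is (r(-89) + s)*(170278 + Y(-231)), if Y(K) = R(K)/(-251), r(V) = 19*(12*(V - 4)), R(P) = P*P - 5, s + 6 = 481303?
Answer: 19639723957246/251 ≈ 7.8246e+10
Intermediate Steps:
s = 481297 (s = -6 + 481303 = 481297)
R(P) = -5 + P**2 (R(P) = P**2 - 5 = -5 + P**2)
r(V) = -912 + 228*V (r(V) = 19*(12*(-4 + V)) = 19*(-48 + 12*V) = -912 + 228*V)
Y(K) = 5/251 - K**2/251 (Y(K) = (-5 + K**2)/(-251) = (-5 + K**2)*(-1/251) = 5/251 - K**2/251)
(r(-89) + s)*(170278 + Y(-231)) = ((-912 + 228*(-89)) + 481297)*(170278 + (5/251 - 1/251*(-231)**2)) = ((-912 - 20292) + 481297)*(170278 + (5/251 - 1/251*53361)) = (-21204 + 481297)*(170278 + (5/251 - 53361/251)) = 460093*(170278 - 53356/251) = 460093*(42686422/251) = 19639723957246/251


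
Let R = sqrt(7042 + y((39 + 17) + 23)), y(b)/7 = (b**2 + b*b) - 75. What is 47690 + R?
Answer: 47690 + sqrt(93891) ≈ 47996.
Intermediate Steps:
y(b) = -525 + 14*b**2 (y(b) = 7*((b**2 + b*b) - 75) = 7*((b**2 + b**2) - 75) = 7*(2*b**2 - 75) = 7*(-75 + 2*b**2) = -525 + 14*b**2)
R = sqrt(93891) (R = sqrt(7042 + (-525 + 14*((39 + 17) + 23)**2)) = sqrt(7042 + (-525 + 14*(56 + 23)**2)) = sqrt(7042 + (-525 + 14*79**2)) = sqrt(7042 + (-525 + 14*6241)) = sqrt(7042 + (-525 + 87374)) = sqrt(7042 + 86849) = sqrt(93891) ≈ 306.42)
47690 + R = 47690 + sqrt(93891)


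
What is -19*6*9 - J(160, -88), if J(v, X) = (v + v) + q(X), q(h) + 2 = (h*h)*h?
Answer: 680128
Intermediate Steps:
q(h) = -2 + h³ (q(h) = -2 + (h*h)*h = -2 + h²*h = -2 + h³)
J(v, X) = -2 + X³ + 2*v (J(v, X) = (v + v) + (-2 + X³) = 2*v + (-2 + X³) = -2 + X³ + 2*v)
-19*6*9 - J(160, -88) = -19*6*9 - (-2 + (-88)³ + 2*160) = -114*9 - (-2 - 681472 + 320) = -1026 - 1*(-681154) = -1026 + 681154 = 680128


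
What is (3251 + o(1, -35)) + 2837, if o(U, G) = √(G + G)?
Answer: 6088 + I*√70 ≈ 6088.0 + 8.3666*I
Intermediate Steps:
o(U, G) = √2*√G (o(U, G) = √(2*G) = √2*√G)
(3251 + o(1, -35)) + 2837 = (3251 + √2*√(-35)) + 2837 = (3251 + √2*(I*√35)) + 2837 = (3251 + I*√70) + 2837 = 6088 + I*√70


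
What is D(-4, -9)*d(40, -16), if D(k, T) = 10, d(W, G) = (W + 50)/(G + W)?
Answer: 75/2 ≈ 37.500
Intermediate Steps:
d(W, G) = (50 + W)/(G + W)
D(-4, -9)*d(40, -16) = 10*((50 + 40)/(-16 + 40)) = 10*(90/24) = 10*((1/24)*90) = 10*(15/4) = 75/2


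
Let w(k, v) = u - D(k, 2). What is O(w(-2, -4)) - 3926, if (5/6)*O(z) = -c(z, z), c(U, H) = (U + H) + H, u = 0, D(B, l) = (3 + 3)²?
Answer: -18982/5 ≈ -3796.4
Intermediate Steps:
D(B, l) = 36 (D(B, l) = 6² = 36)
w(k, v) = -36 (w(k, v) = 0 - 1*36 = 0 - 36 = -36)
c(U, H) = U + 2*H (c(U, H) = (H + U) + H = U + 2*H)
O(z) = -18*z/5 (O(z) = 6*(-(z + 2*z))/5 = 6*(-3*z)/5 = -18*z/5)
O(w(-2, -4)) - 3926 = -18/5*(-36) - 3926 = 648/5 - 3926 = -18982/5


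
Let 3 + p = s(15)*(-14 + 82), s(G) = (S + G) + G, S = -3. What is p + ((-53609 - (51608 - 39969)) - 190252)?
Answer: -253667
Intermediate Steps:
s(G) = -3 + 2*G (s(G) = (-3 + G) + G = -3 + 2*G)
p = 1833 (p = -3 + (-3 + 2*15)*(-14 + 82) = -3 + (-3 + 30)*68 = -3 + 27*68 = -3 + 1836 = 1833)
p + ((-53609 - (51608 - 39969)) - 190252) = 1833 + ((-53609 - (51608 - 39969)) - 190252) = 1833 + ((-53609 - 1*11639) - 190252) = 1833 + ((-53609 - 11639) - 190252) = 1833 + (-65248 - 190252) = 1833 - 255500 = -253667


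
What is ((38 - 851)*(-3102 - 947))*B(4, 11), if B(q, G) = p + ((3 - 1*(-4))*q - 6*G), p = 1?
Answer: -121797969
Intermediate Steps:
B(q, G) = 1 - 6*G + 7*q (B(q, G) = 1 + ((3 - 1*(-4))*q - 6*G) = 1 + ((3 + 4)*q - 6*G) = 1 + (7*q - 6*G) = 1 + (-6*G + 7*q) = 1 - 6*G + 7*q)
((38 - 851)*(-3102 - 947))*B(4, 11) = ((38 - 851)*(-3102 - 947))*(1 - 6*11 + 7*4) = (-813*(-4049))*(1 - 66 + 28) = 3291837*(-37) = -121797969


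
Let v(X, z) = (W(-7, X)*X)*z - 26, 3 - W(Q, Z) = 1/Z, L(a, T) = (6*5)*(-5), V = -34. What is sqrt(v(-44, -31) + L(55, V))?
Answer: sqrt(3947) ≈ 62.825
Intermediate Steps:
L(a, T) = -150 (L(a, T) = 30*(-5) = -150)
W(Q, Z) = 3 - 1/Z
v(X, z) = -26 + X*z*(3 - 1/X) (v(X, z) = ((3 - 1/X)*X)*z - 26 = (X*(3 - 1/X))*z - 26 = X*z*(3 - 1/X) - 26 = -26 + X*z*(3 - 1/X))
sqrt(v(-44, -31) + L(55, V)) = sqrt((-26 - 31*(-1 + 3*(-44))) - 150) = sqrt((-26 - 31*(-1 - 132)) - 150) = sqrt((-26 - 31*(-133)) - 150) = sqrt((-26 + 4123) - 150) = sqrt(4097 - 150) = sqrt(3947)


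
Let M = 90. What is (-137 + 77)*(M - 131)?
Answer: 2460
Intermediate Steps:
(-137 + 77)*(M - 131) = (-137 + 77)*(90 - 131) = -60*(-41) = 2460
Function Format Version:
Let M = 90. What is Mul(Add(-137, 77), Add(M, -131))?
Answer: 2460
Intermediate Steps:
Mul(Add(-137, 77), Add(M, -131)) = Mul(Add(-137, 77), Add(90, -131)) = Mul(-60, -41) = 2460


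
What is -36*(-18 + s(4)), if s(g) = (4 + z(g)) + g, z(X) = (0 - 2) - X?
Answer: 576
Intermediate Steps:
z(X) = -2 - X
s(g) = 2 (s(g) = (4 + (-2 - g)) + g = (2 - g) + g = 2)
-36*(-18 + s(4)) = -36*(-18 + 2) = -36*(-16) = 576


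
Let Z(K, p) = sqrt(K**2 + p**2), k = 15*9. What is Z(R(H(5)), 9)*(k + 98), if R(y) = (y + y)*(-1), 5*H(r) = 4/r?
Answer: 233*sqrt(50689)/25 ≈ 2098.3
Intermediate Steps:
H(r) = 4/(5*r) (H(r) = (4/r)/5 = 4/(5*r))
k = 135
R(y) = -2*y (R(y) = (2*y)*(-1) = -2*y)
Z(R(H(5)), 9)*(k + 98) = sqrt((-8/(5*5))**2 + 9**2)*(135 + 98) = sqrt((-8/(5*5))**2 + 81)*233 = sqrt((-2*4/25)**2 + 81)*233 = sqrt((-8/25)**2 + 81)*233 = sqrt(64/625 + 81)*233 = sqrt(50689/625)*233 = (sqrt(50689)/25)*233 = 233*sqrt(50689)/25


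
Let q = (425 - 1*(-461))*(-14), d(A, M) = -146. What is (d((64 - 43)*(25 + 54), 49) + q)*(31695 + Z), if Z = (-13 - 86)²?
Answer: -520774800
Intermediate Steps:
Z = 9801 (Z = (-99)² = 9801)
q = -12404 (q = (425 + 461)*(-14) = 886*(-14) = -12404)
(d((64 - 43)*(25 + 54), 49) + q)*(31695 + Z) = (-146 - 12404)*(31695 + 9801) = -12550*41496 = -520774800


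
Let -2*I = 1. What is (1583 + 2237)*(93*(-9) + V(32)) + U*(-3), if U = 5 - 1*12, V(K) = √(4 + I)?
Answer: -3197319 + 1910*√14 ≈ -3.1902e+6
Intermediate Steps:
I = -½ (I = -½*1 = -½ ≈ -0.50000)
V(K) = √14/2 (V(K) = √(4 - ½) = √(7/2) = √14/2)
U = -7 (U = 5 - 12 = -7)
(1583 + 2237)*(93*(-9) + V(32)) + U*(-3) = (1583 + 2237)*(93*(-9) + √14/2) - 7*(-3) = 3820*(-837 + √14/2) + 21 = (-3197340 + 1910*√14) + 21 = -3197319 + 1910*√14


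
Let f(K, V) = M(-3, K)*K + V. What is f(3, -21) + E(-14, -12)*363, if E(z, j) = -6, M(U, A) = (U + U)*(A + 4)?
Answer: -2325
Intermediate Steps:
M(U, A) = 2*U*(4 + A) (M(U, A) = (2*U)*(4 + A) = 2*U*(4 + A))
f(K, V) = V + K*(-24 - 6*K) (f(K, V) = (2*(-3)*(4 + K))*K + V = (-24 - 6*K)*K + V = K*(-24 - 6*K) + V = V + K*(-24 - 6*K))
f(3, -21) + E(-14, -12)*363 = (-21 - 6*3*(4 + 3)) - 6*363 = (-21 - 6*3*7) - 2178 = (-21 - 126) - 2178 = -147 - 2178 = -2325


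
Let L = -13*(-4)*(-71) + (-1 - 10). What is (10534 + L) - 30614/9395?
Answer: 64146631/9395 ≈ 6827.7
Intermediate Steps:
L = -3703 (L = 52*(-71) - 11 = -3692 - 11 = -3703)
(10534 + L) - 30614/9395 = (10534 - 3703) - 30614/9395 = 6831 - 30614*1/9395 = 6831 - 30614/9395 = 64146631/9395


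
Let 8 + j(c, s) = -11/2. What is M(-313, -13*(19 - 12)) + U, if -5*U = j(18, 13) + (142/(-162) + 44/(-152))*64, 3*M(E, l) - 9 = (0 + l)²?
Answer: 42798949/15390 ≈ 2781.0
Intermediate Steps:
j(c, s) = -27/2 (j(c, s) = -8 - 11/2 = -27/2)
M(E, l) = 3 + l²/3 (M(E, l) = 3 + (0 + l)²/3 = 3 + l²/3)
U = 271249/15390 (U = -(-27/2 + (142/(-162) + 44/(-152))*64)/5 = -(-27/2 + (142*(-1/162) + 44*(-1/152))*64)/5 = -(-27/2 + (-71/81 - 11/38)*64)/5 = -(-27/2 - 3589/3078*64)/5 = -(-27/2 - 114848/1539)/5 = -⅕*(-271249/3078) = 271249/15390 ≈ 17.625)
M(-313, -13*(19 - 12)) + U = (3 + (-13*(19 - 12))²/3) + 271249/15390 = (3 + (-13*7)²/3) + 271249/15390 = (3 + (⅓)*(-91)²) + 271249/15390 = (3 + (⅓)*8281) + 271249/15390 = (3 + 8281/3) + 271249/15390 = 8290/3 + 271249/15390 = 42798949/15390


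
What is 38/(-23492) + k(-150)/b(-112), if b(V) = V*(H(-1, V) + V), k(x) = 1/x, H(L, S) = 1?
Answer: -2531639/1564567200 ≈ -0.0016181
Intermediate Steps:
b(V) = V*(1 + V)
38/(-23492) + k(-150)/b(-112) = 38/(-23492) + 1/((-150)*((-112*(1 - 112)))) = 38*(-1/23492) - 1/(150*((-112*(-111)))) = -19/11746 - 1/150/12432 = -19/11746 - 1/150*1/12432 = -19/11746 - 1/1864800 = -2531639/1564567200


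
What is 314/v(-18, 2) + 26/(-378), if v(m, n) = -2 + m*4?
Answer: -30154/6993 ≈ -4.3120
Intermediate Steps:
v(m, n) = -2 + 4*m
314/v(-18, 2) + 26/(-378) = 314/(-2 + 4*(-18)) + 26/(-378) = 314/(-2 - 72) + 26*(-1/378) = 314/(-74) - 13/189 = 314*(-1/74) - 13/189 = -157/37 - 13/189 = -30154/6993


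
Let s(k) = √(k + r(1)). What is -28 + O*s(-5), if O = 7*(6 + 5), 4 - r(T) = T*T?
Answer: -28 + 77*I*√2 ≈ -28.0 + 108.89*I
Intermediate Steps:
r(T) = 4 - T² (r(T) = 4 - T*T = 4 - T²)
O = 77 (O = 7*11 = 77)
s(k) = √(3 + k) (s(k) = √(k + (4 - 1*1²)) = √(k + (4 - 1*1)) = √(k + (4 - 1)) = √(k + 3) = √(3 + k))
-28 + O*s(-5) = -28 + 77*√(3 - 5) = -28 + 77*√(-2) = -28 + 77*(I*√2) = -28 + 77*I*√2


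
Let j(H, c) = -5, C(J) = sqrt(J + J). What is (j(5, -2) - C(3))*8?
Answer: -40 - 8*sqrt(6) ≈ -59.596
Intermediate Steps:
C(J) = sqrt(2)*sqrt(J) (C(J) = sqrt(2*J) = sqrt(2)*sqrt(J))
(j(5, -2) - C(3))*8 = (-5 - sqrt(2)*sqrt(3))*8 = (-5 - sqrt(6))*8 = -40 - 8*sqrt(6)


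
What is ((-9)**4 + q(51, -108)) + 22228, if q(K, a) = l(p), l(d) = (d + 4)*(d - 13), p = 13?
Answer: 28789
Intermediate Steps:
l(d) = (-13 + d)*(4 + d) (l(d) = (4 + d)*(-13 + d) = (-13 + d)*(4 + d))
q(K, a) = 0 (q(K, a) = -52 + 13**2 - 9*13 = -52 + 169 - 117 = 0)
((-9)**4 + q(51, -108)) + 22228 = ((-9)**4 + 0) + 22228 = (6561 + 0) + 22228 = 6561 + 22228 = 28789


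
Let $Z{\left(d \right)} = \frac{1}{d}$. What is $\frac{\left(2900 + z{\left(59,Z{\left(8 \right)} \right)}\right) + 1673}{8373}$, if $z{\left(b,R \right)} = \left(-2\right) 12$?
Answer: $\frac{4549}{8373} \approx 0.54329$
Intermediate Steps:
$z{\left(b,R \right)} = -24$
$\frac{\left(2900 + z{\left(59,Z{\left(8 \right)} \right)}\right) + 1673}{8373} = \frac{\left(2900 - 24\right) + 1673}{8373} = \left(2876 + 1673\right) \frac{1}{8373} = 4549 \cdot \frac{1}{8373} = \frac{4549}{8373}$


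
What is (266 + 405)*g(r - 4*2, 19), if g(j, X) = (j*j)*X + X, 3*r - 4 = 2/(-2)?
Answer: 637450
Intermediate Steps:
r = 1 (r = 4/3 + (2/(-2))/3 = 4/3 + (2*(-½))/3 = 4/3 + (⅓)*(-1) = 4/3 - ⅓ = 1)
g(j, X) = X + X*j² (g(j, X) = j²*X + X = X*j² + X = X + X*j²)
(266 + 405)*g(r - 4*2, 19) = (266 + 405)*(19*(1 + (1 - 4*2)²)) = 671*(19*(1 + (1 - 8)²)) = 671*(19*(1 + (-7)²)) = 671*(19*(1 + 49)) = 671*(19*50) = 671*950 = 637450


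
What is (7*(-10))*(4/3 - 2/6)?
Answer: -70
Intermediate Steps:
(7*(-10))*(4/3 - 2/6) = -70*(4*(1/3) - 2*1/6) = -70*(4/3 - 1/3) = -70*1 = -70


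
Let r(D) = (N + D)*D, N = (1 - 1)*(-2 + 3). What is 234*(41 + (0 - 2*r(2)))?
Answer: 7722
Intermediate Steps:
N = 0 (N = 0*1 = 0)
r(D) = D² (r(D) = (0 + D)*D = D*D = D²)
234*(41 + (0 - 2*r(2))) = 234*(41 + (0 - 2*2²)) = 234*(41 + (0 - 2*4)) = 234*(41 + (0 - 8)) = 234*(41 - 8) = 234*33 = 7722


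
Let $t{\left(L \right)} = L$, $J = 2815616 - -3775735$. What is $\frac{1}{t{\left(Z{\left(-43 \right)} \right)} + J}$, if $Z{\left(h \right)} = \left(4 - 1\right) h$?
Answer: $\frac{1}{6591222} \approx 1.5172 \cdot 10^{-7}$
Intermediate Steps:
$Z{\left(h \right)} = 3 h$
$J = 6591351$ ($J = 2815616 + 3775735 = 6591351$)
$\frac{1}{t{\left(Z{\left(-43 \right)} \right)} + J} = \frac{1}{3 \left(-43\right) + 6591351} = \frac{1}{-129 + 6591351} = \frac{1}{6591222}$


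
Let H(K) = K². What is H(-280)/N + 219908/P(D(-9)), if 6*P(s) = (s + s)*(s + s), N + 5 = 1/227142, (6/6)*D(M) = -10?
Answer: -703083018921/56785450 ≈ -12381.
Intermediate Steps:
D(M) = -10
N = -1135709/227142 (N = -5 + 1/227142 = -1135709/227142 ≈ -5.0000)
P(s) = 2*s²/3 (P(s) = ((s + s)*(s + s))/6 = ((2*s)*(2*s))/6 = (4*s²)/6 = 2*s²/3)
H(-280)/N + 219908/P(D(-9)) = (-280)²/(-1135709/227142) + 219908/(((⅔)*(-10)²)) = 78400*(-227142/1135709) + 219908/(((⅔)*100)) = -17807932800/1135709 + 219908/(200/3) = -17807932800/1135709 + 219908*(3/200) = -17807932800/1135709 + 164931/50 = -703083018921/56785450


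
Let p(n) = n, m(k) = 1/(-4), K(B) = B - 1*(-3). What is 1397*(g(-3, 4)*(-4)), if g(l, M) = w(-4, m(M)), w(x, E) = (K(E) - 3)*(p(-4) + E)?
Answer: -23749/4 ≈ -5937.3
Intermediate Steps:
K(B) = 3 + B (K(B) = B + 3 = 3 + B)
m(k) = -¼
w(x, E) = E*(-4 + E) (w(x, E) = ((3 + E) - 3)*(-4 + E) = E*(-4 + E))
g(l, M) = 17/16 (g(l, M) = -(-4 - ¼)/4 = -¼*(-17/4) = 17/16)
1397*(g(-3, 4)*(-4)) = 1397*((17/16)*(-4)) = 1397*(-17/4) = -23749/4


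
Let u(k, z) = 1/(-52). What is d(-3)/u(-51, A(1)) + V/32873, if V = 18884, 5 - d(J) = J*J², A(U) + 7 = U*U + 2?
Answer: -54681788/32873 ≈ -1663.4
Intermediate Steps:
A(U) = -5 + U² (A(U) = -7 + (U*U + 2) = -7 + (U² + 2) = -7 + (2 + U²) = -5 + U²)
d(J) = 5 - J³ (d(J) = 5 - J*J² = 5 - J³)
u(k, z) = -1/52
d(-3)/u(-51, A(1)) + V/32873 = (5 - 1*(-3)³)/(-1/52) + 18884/32873 = (5 - 1*(-27))*(-52) + 18884*(1/32873) = (5 + 27)*(-52) + 18884/32873 = 32*(-52) + 18884/32873 = -1664 + 18884/32873 = -54681788/32873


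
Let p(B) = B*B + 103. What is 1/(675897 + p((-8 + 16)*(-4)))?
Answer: 1/677024 ≈ 1.4771e-6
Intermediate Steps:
p(B) = 103 + B² (p(B) = B² + 103 = 103 + B²)
1/(675897 + p((-8 + 16)*(-4))) = 1/(675897 + (103 + ((-8 + 16)*(-4))²)) = 1/(675897 + (103 + (8*(-4))²)) = 1/(675897 + (103 + (-32)²)) = 1/(675897 + (103 + 1024)) = 1/(675897 + 1127) = 1/677024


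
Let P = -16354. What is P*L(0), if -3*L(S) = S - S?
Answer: 0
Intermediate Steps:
L(S) = 0 (L(S) = -(S - S)/3 = -⅓*0 = 0)
P*L(0) = -16354*0 = 0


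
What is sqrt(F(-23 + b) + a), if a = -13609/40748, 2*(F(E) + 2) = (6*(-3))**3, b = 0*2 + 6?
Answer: I*sqrt(1211400073051)/20374 ≈ 54.022*I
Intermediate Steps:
b = 6 (b = 0 + 6 = 6)
F(E) = -2918 (F(E) = -2 + (6*(-3))**3/2 = -2 + (1/2)*(-18)**3 = -2 + (1/2)*(-5832) = -2 - 2916 = -2918)
a = -13609/40748 (a = -13609*1/40748 = -13609/40748 ≈ -0.33398)
sqrt(F(-23 + b) + a) = sqrt(-2918 - 13609/40748) = sqrt(-118916273/40748) = I*sqrt(1211400073051)/20374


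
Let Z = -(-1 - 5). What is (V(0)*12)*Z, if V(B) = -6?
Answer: -432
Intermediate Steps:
Z = 6 (Z = -1*(-6) = 6)
(V(0)*12)*Z = -6*12*6 = -72*6 = -432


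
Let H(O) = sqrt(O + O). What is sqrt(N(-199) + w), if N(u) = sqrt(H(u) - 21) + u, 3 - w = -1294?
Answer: sqrt(1098 + sqrt(-21 + I*sqrt(398))) ≈ 33.166 + 0.07535*I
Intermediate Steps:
H(O) = sqrt(2)*sqrt(O) (H(O) = sqrt(2*O) = sqrt(2)*sqrt(O))
w = 1297 (w = 3 - 1*(-1294) = 3 + 1294 = 1297)
N(u) = u + sqrt(-21 + sqrt(2)*sqrt(u)) (N(u) = sqrt(sqrt(2)*sqrt(u) - 21) + u = sqrt(-21 + sqrt(2)*sqrt(u)) + u = u + sqrt(-21 + sqrt(2)*sqrt(u)))
sqrt(N(-199) + w) = sqrt((-199 + sqrt(-21 + sqrt(2)*sqrt(-199))) + 1297) = sqrt((-199 + sqrt(-21 + sqrt(2)*(I*sqrt(199)))) + 1297) = sqrt((-199 + sqrt(-21 + I*sqrt(398))) + 1297) = sqrt(1098 + sqrt(-21 + I*sqrt(398)))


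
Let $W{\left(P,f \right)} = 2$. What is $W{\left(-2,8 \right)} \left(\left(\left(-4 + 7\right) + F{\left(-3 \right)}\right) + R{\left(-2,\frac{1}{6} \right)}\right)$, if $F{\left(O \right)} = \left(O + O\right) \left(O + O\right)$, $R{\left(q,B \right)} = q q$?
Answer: $86$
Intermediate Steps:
$R{\left(q,B \right)} = q^{2}$
$F{\left(O \right)} = 4 O^{2}$ ($F{\left(O \right)} = 2 O 2 O = 4 O^{2}$)
$W{\left(-2,8 \right)} \left(\left(\left(-4 + 7\right) + F{\left(-3 \right)}\right) + R{\left(-2,\frac{1}{6} \right)}\right) = 2 \left(\left(\left(-4 + 7\right) + 4 \left(-3\right)^{2}\right) + \left(-2\right)^{2}\right) = 2 \left(\left(3 + 4 \cdot 9\right) + 4\right) = 2 \left(\left(3 + 36\right) + 4\right) = 2 \left(39 + 4\right) = 2 \cdot 43 = 86$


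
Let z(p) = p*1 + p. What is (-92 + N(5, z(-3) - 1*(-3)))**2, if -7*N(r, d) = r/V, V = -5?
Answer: 413449/49 ≈ 8437.7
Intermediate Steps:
z(p) = 2*p (z(p) = p + p = 2*p)
N(r, d) = r/35 (N(r, d) = -r/(7*(-5)) = -r*(-1)/(7*5) = -(-1)*r/35 = r/35)
(-92 + N(5, z(-3) - 1*(-3)))**2 = (-92 + (1/35)*5)**2 = (-92 + 1/7)**2 = (-643/7)**2 = 413449/49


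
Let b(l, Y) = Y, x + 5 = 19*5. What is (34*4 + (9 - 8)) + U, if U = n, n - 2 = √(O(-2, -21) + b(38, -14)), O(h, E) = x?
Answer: 139 + 2*√19 ≈ 147.72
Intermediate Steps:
x = 90 (x = -5 + 19*5 = -5 + 95 = 90)
O(h, E) = 90
n = 2 + 2*√19 (n = 2 + √(90 - 14) = 2 + √76 = 2 + 2*√19 ≈ 10.718)
U = 2 + 2*√19 ≈ 10.718
(34*4 + (9 - 8)) + U = (34*4 + (9 - 8)) + (2 + 2*√19) = (136 + 1) + (2 + 2*√19) = 137 + (2 + 2*√19) = 139 + 2*√19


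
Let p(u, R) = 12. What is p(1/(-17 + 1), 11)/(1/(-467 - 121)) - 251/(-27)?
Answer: -190261/27 ≈ -7046.7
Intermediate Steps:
p(1/(-17 + 1), 11)/(1/(-467 - 121)) - 251/(-27) = 12/(1/(-467 - 121)) - 251/(-27) = 12/(1/(-588)) - 251*(-1/27) = 12/(-1/588) + 251/27 = 12*(-588) + 251/27 = -7056 + 251/27 = -190261/27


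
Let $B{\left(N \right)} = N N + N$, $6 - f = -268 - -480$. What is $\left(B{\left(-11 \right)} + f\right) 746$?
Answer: $-71616$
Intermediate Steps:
$f = -206$ ($f = 6 - \left(-268 - -480\right) = 6 - \left(-268 + 480\right) = 6 - 212 = -206$)
$B{\left(N \right)} = N + N^{2}$ ($B{\left(N \right)} = N^{2} + N = N + N^{2}$)
$\left(B{\left(-11 \right)} + f\right) 746 = \left(- 11 \left(1 - 11\right) - 206\right) 746 = \left(\left(-11\right) \left(-10\right) - 206\right) 746 = \left(110 - 206\right) 746 = \left(-96\right) 746 = -71616$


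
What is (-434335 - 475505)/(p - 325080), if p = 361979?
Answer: -909840/36899 ≈ -24.658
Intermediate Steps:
(-434335 - 475505)/(p - 325080) = (-434335 - 475505)/(361979 - 325080) = -909840/36899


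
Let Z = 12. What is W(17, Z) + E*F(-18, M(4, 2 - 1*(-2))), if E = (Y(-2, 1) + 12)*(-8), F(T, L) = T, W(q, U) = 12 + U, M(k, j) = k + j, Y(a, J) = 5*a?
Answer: 312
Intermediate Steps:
M(k, j) = j + k
E = -16 (E = (5*(-2) + 12)*(-8) = (-10 + 12)*(-8) = 2*(-8) = -16)
W(17, Z) + E*F(-18, M(4, 2 - 1*(-2))) = (12 + 12) - 16*(-18) = 24 + 288 = 312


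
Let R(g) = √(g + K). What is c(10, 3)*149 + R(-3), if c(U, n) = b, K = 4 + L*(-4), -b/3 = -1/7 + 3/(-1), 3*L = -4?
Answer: 9834/7 + √57/3 ≈ 1407.4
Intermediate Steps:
L = -4/3 (L = (⅓)*(-4) = -4/3 ≈ -1.3333)
b = 66/7 (b = -3*(-1/7 + 3/(-1)) = -3*(-1*⅐ + 3*(-1)) = -3*(-⅐ - 3) = -3*(-22/7) = 66/7 ≈ 9.4286)
K = 28/3 (K = 4 - 4/3*(-4) = 4 + 16/3 = 28/3 ≈ 9.3333)
R(g) = √(28/3 + g) (R(g) = √(g + 28/3) = √(28/3 + g))
c(U, n) = 66/7
c(10, 3)*149 + R(-3) = (66/7)*149 + √(84 + 9*(-3))/3 = 9834/7 + √(84 - 27)/3 = 9834/7 + √57/3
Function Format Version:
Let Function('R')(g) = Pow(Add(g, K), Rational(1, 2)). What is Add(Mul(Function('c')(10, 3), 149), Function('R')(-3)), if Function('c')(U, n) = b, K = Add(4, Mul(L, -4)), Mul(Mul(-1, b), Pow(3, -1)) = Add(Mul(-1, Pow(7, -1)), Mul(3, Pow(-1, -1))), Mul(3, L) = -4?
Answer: Add(Rational(9834, 7), Mul(Rational(1, 3), Pow(57, Rational(1, 2)))) ≈ 1407.4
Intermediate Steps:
L = Rational(-4, 3) (L = Mul(Rational(1, 3), -4) = Rational(-4, 3) ≈ -1.3333)
b = Rational(66, 7) (b = Mul(-3, Add(Mul(-1, Pow(7, -1)), Mul(3, Pow(-1, -1)))) = Mul(-3, Add(Mul(-1, Rational(1, 7)), Mul(3, -1))) = Mul(-3, Add(Rational(-1, 7), -3)) = Mul(-3, Rational(-22, 7)) = Rational(66, 7) ≈ 9.4286)
K = Rational(28, 3) (K = Add(4, Mul(Rational(-4, 3), -4)) = Add(4, Rational(16, 3)) = Rational(28, 3) ≈ 9.3333)
Function('R')(g) = Pow(Add(Rational(28, 3), g), Rational(1, 2)) (Function('R')(g) = Pow(Add(g, Rational(28, 3)), Rational(1, 2)) = Pow(Add(Rational(28, 3), g), Rational(1, 2)))
Function('c')(U, n) = Rational(66, 7)
Add(Mul(Function('c')(10, 3), 149), Function('R')(-3)) = Add(Mul(Rational(66, 7), 149), Mul(Rational(1, 3), Pow(Add(84, Mul(9, -3)), Rational(1, 2)))) = Add(Rational(9834, 7), Mul(Rational(1, 3), Pow(Add(84, -27), Rational(1, 2)))) = Add(Rational(9834, 7), Mul(Rational(1, 3), Pow(57, Rational(1, 2))))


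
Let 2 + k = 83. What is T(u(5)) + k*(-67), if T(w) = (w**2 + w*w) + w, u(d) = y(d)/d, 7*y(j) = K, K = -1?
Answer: -6648108/1225 ≈ -5427.0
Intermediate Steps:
y(j) = -1/7 (y(j) = (1/7)*(-1) = -1/7)
k = 81 (k = -2 + 83 = 81)
u(d) = -1/(7*d)
T(w) = w + 2*w**2 (T(w) = (w**2 + w**2) + w = 2*w**2 + w = w + 2*w**2)
T(u(5)) + k*(-67) = (-1/7/5)*(1 + 2*(-1/7/5)) + 81*(-67) = (-1/7*1/5)*(1 + 2*(-1/7*1/5)) - 5427 = -(1 + 2*(-1/35))/35 - 5427 = -(1 - 2/35)/35 - 5427 = -1/35*33/35 - 5427 = -33/1225 - 5427 = -6648108/1225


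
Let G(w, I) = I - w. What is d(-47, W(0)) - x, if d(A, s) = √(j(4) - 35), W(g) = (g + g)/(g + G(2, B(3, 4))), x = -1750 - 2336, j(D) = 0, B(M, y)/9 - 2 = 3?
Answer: 4086 + I*√35 ≈ 4086.0 + 5.9161*I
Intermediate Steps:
B(M, y) = 45 (B(M, y) = 18 + 9*3 = 18 + 27 = 45)
x = -4086
W(g) = 2*g/(43 + g) (W(g) = (g + g)/(g + (45 - 1*2)) = (2*g)/(g + (45 - 2)) = (2*g)/(g + 43) = (2*g)/(43 + g) = 2*g/(43 + g))
d(A, s) = I*√35 (d(A, s) = √(0 - 35) = √(-35) = I*√35)
d(-47, W(0)) - x = I*√35 - 1*(-4086) = I*√35 + 4086 = 4086 + I*√35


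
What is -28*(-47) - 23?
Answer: 1293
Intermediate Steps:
-28*(-47) - 23 = 1316 - 23 = 1293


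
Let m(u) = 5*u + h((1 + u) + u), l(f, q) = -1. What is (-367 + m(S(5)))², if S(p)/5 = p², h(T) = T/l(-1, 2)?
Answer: 49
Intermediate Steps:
h(T) = -T (h(T) = T/(-1) = T*(-1) = -T)
S(p) = 5*p²
m(u) = -1 + 3*u (m(u) = 5*u - ((1 + u) + u) = 5*u - (1 + 2*u) = 5*u + (-1 - 2*u) = -1 + 3*u)
(-367 + m(S(5)))² = (-367 + (-1 + 3*(5*5²)))² = (-367 + (-1 + 3*(5*25)))² = (-367 + (-1 + 3*125))² = (-367 + (-1 + 375))² = (-367 + 374)² = 7² = 49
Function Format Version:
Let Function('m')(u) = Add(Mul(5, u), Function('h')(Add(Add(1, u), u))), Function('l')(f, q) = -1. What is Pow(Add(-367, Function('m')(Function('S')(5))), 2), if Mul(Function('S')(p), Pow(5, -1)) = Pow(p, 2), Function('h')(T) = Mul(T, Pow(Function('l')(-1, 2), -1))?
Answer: 49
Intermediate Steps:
Function('h')(T) = Mul(-1, T) (Function('h')(T) = Mul(T, Pow(-1, -1)) = Mul(T, -1) = Mul(-1, T))
Function('S')(p) = Mul(5, Pow(p, 2))
Function('m')(u) = Add(-1, Mul(3, u)) (Function('m')(u) = Add(Mul(5, u), Mul(-1, Add(Add(1, u), u))) = Add(Mul(5, u), Mul(-1, Add(1, Mul(2, u)))) = Add(Mul(5, u), Add(-1, Mul(-2, u))) = Add(-1, Mul(3, u)))
Pow(Add(-367, Function('m')(Function('S')(5))), 2) = Pow(Add(-367, Add(-1, Mul(3, Mul(5, Pow(5, 2))))), 2) = Pow(Add(-367, Add(-1, Mul(3, Mul(5, 25)))), 2) = Pow(Add(-367, Add(-1, Mul(3, 125))), 2) = Pow(Add(-367, Add(-1, 375)), 2) = Pow(Add(-367, 374), 2) = Pow(7, 2) = 49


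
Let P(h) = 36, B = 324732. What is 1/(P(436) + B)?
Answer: 1/324768 ≈ 3.0791e-6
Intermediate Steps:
1/(P(436) + B) = 1/(36 + 324732) = 1/324768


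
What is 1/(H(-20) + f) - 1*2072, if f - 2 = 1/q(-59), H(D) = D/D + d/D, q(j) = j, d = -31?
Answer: -11081948/5349 ≈ -2071.8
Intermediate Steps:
H(D) = 1 - 31/D (H(D) = D/D - 31/D = 1 - 31/D)
f = 117/59 (f = 2 + 1/(-59) = 2 - 1/59 = 117/59 ≈ 1.9831)
1/(H(-20) + f) - 1*2072 = 1/((-31 - 20)/(-20) + 117/59) - 1*2072 = 1/(-1/20*(-51) + 117/59) - 2072 = 1/(51/20 + 117/59) - 2072 = 1/(5349/1180) - 2072 = 1180/5349 - 2072 = -11081948/5349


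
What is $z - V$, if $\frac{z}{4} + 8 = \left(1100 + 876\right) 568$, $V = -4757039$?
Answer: $9246479$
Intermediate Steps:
$z = 4489440$ ($z = -32 + 4 \left(1100 + 876\right) 568 = -32 + 4 \cdot 1976 \cdot 568 = -32 + 4 \cdot 1122368 = -32 + 4489472 = 4489440$)
$z - V = 4489440 - -4757039 = 4489440 + 4757039 = 9246479$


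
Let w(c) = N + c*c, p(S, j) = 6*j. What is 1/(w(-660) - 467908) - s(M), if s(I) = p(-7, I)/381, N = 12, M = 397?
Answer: -25643151/4101592 ≈ -6.2520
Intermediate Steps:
w(c) = 12 + c**2 (w(c) = 12 + c*c = 12 + c**2)
s(I) = 2*I/127 (s(I) = (6*I)/381 = (6*I)*(1/381) = 2*I/127)
1/(w(-660) - 467908) - s(M) = 1/((12 + (-660)**2) - 467908) - 2*397/127 = 1/((12 + 435600) - 467908) - 1*794/127 = 1/(435612 - 467908) - 794/127 = 1/(-32296) - 794/127 = -1/32296 - 794/127 = -25643151/4101592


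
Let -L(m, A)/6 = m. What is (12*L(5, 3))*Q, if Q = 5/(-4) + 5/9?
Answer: 250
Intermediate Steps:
L(m, A) = -6*m
Q = -25/36 (Q = 5*(-¼) + 5*(⅑) = -5/4 + 5/9 = -25/36 ≈ -0.69444)
(12*L(5, 3))*Q = (12*(-6*5))*(-25/36) = (12*(-30))*(-25/36) = -360*(-25/36) = 250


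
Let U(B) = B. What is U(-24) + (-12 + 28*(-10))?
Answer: -316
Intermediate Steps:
U(-24) + (-12 + 28*(-10)) = -24 + (-12 + 28*(-10)) = -24 + (-12 - 280) = -24 - 292 = -316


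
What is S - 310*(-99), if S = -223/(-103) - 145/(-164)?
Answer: 518466987/16892 ≈ 30693.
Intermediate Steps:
S = 51507/16892 (S = -223*(-1/103) - 145*(-1/164) = 223/103 + 145/164 = 51507/16892 ≈ 3.0492)
S - 310*(-99) = 51507/16892 - 310*(-99) = 51507/16892 + 30690 = 518466987/16892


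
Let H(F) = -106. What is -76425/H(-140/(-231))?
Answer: 76425/106 ≈ 720.99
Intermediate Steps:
-76425/H(-140/(-231)) = -76425/(-106) = -76425*(-1/106) = 76425/106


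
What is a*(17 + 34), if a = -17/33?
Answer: -289/11 ≈ -26.273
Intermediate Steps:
a = -17/33 (a = -17*1/33 = -17/33 ≈ -0.51515)
a*(17 + 34) = -17*(17 + 34)/33 = -17/33*51 = -289/11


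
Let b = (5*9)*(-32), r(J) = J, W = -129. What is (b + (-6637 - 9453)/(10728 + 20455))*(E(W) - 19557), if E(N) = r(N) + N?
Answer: 890082072150/31183 ≈ 2.8544e+7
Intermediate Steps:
b = -1440 (b = 45*(-32) = -1440)
E(N) = 2*N (E(N) = N + N = 2*N)
(b + (-6637 - 9453)/(10728 + 20455))*(E(W) - 19557) = (-1440 + (-6637 - 9453)/(10728 + 20455))*(2*(-129) - 19557) = (-1440 - 16090/31183)*(-258 - 19557) = (-1440 - 16090*1/31183)*(-19815) = (-1440 - 16090/31183)*(-19815) = -44919610/31183*(-19815) = 890082072150/31183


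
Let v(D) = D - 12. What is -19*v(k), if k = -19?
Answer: 589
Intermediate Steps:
v(D) = -12 + D
-19*v(k) = -19*(-12 - 19) = -19*(-31) = 589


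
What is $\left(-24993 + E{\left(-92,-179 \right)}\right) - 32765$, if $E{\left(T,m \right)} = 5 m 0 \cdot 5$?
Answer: $-57758$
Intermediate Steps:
$E{\left(T,m \right)} = 0$ ($E{\left(T,m \right)} = 0 \cdot 5 = 0$)
$\left(-24993 + E{\left(-92,-179 \right)}\right) - 32765 = \left(-24993 + 0\right) - 32765 = -24993 - 32765 = -57758$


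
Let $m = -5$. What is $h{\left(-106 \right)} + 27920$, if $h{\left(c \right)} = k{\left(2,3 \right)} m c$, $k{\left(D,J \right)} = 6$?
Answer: $31100$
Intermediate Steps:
$h{\left(c \right)} = - 30 c$ ($h{\left(c \right)} = 6 \left(-5\right) c = - 30 c$)
$h{\left(-106 \right)} + 27920 = \left(-30\right) \left(-106\right) + 27920 = 3180 + 27920 = 31100$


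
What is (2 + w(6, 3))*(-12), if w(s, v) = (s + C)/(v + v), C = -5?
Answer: -26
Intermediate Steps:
w(s, v) = (-5 + s)/(2*v) (w(s, v) = (s - 5)/(v + v) = (-5 + s)/((2*v)) = (-5 + s)*(1/(2*v)) = (-5 + s)/(2*v))
(2 + w(6, 3))*(-12) = (2 + (½)*(-5 + 6)/3)*(-12) = (2 + (½)*(⅓)*1)*(-12) = (2 + ⅙)*(-12) = (13/6)*(-12) = -26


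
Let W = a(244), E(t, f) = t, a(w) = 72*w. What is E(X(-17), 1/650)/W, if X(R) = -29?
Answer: -29/17568 ≈ -0.0016507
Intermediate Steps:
W = 17568 (W = 72*244 = 17568)
E(X(-17), 1/650)/W = -29/17568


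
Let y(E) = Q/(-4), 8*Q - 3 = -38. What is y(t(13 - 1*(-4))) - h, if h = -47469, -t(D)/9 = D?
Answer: 1519043/32 ≈ 47470.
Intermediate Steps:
t(D) = -9*D
Q = -35/8 (Q = 3/8 + (⅛)*(-38) = 3/8 - 19/4 = -35/8 ≈ -4.3750)
y(E) = 35/32 (y(E) = -35/8/(-4) = -35/8*(-¼) = 35/32)
y(t(13 - 1*(-4))) - h = 35/32 - 1*(-47469) = 35/32 + 47469 = 1519043/32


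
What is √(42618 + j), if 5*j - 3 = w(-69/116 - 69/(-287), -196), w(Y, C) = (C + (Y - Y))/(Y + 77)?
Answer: √277490480375571401/2551685 ≈ 206.44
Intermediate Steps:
w(Y, C) = C/(77 + Y) (w(Y, C) = (C + 0)/(77 + Y) = C/(77 + Y))
j = 1129823/12758425 (j = ⅗ + (-196/(77 + (-69/116 - 69/(-287))))/5 = ⅗ + (-196/(77 + (-69*1/116 - 69*(-1/287))))/5 = ⅗ + (-196/(77 + (-69/116 + 69/287)))/5 = ⅗ + (-196/(77 - 11799/33292))/5 = ⅗ + (-196/2551685/33292)/5 = ⅗ + (-196*33292/2551685)/5 = ⅗ + (⅕)*(-6525232/2551685) = ⅗ - 6525232/12758425 = 1129823/12758425 ≈ 0.088555)
√(42618 + j) = √(42618 + 1129823/12758425) = √(543739686473/12758425) = √277490480375571401/2551685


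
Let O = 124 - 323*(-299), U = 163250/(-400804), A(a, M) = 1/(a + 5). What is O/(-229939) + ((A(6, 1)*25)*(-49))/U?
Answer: 2254458522007/8258259185 ≈ 272.99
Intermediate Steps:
A(a, M) = 1/(5 + a)
U = -81625/200402 (U = 163250*(-1/400804) = -81625/200402 ≈ -0.40731)
O = 96701 (O = 124 + 96577 = 96701)
O/(-229939) + ((A(6, 1)*25)*(-49))/U = 96701/(-229939) + ((25/(5 + 6))*(-49))/(-81625/200402) = 96701*(-1/229939) + ((25/11)*(-49))*(-200402/81625) = -96701/229939 + (((1/11)*25)*(-49))*(-200402/81625) = -96701/229939 + ((25/11)*(-49))*(-200402/81625) = -96701/229939 - 1225/11*(-200402/81625) = -96701/229939 + 9819698/35915 = 2254458522007/8258259185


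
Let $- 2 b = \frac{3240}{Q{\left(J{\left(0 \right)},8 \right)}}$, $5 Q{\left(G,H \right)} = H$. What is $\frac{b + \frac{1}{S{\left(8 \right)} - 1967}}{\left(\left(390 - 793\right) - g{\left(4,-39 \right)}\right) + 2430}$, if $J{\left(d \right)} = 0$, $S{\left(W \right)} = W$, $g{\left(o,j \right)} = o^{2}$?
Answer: $- \frac{3966977}{7879098} \approx -0.50348$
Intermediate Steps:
$Q{\left(G,H \right)} = \frac{H}{5}$
$b = - \frac{2025}{2}$ ($b = - \frac{3240 \frac{1}{\frac{1}{5} \cdot 8}}{2} = - \frac{3240 \frac{1}{\frac{8}{5}}}{2} = - \frac{3240 \cdot \frac{5}{8}}{2} = \left(- \frac{1}{2}\right) 2025 = - \frac{2025}{2} \approx -1012.5$)
$\frac{b + \frac{1}{S{\left(8 \right)} - 1967}}{\left(\left(390 - 793\right) - g{\left(4,-39 \right)}\right) + 2430} = \frac{- \frac{2025}{2} + \frac{1}{8 - 1967}}{\left(\left(390 - 793\right) - 4^{2}\right) + 2430} = \frac{- \frac{2025}{2} + \frac{1}{-1959}}{\left(-403 - 16\right) + 2430} = \frac{- \frac{2025}{2} - \frac{1}{1959}}{\left(-403 - 16\right) + 2430} = - \frac{3966977}{3918 \left(-419 + 2430\right)} = - \frac{3966977}{3918 \cdot 2011} = \left(- \frac{3966977}{3918}\right) \frac{1}{2011} = - \frac{3966977}{7879098}$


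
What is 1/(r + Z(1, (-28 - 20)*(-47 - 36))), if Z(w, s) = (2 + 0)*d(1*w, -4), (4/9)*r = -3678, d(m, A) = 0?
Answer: -2/16551 ≈ -0.00012084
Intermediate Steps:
r = -16551/2 (r = (9/4)*(-3678) = -16551/2 ≈ -8275.5)
Z(w, s) = 0 (Z(w, s) = (2 + 0)*0 = 2*0 = 0)
1/(r + Z(1, (-28 - 20)*(-47 - 36))) = 1/(-16551/2 + 0) = 1/(-16551/2) = -2/16551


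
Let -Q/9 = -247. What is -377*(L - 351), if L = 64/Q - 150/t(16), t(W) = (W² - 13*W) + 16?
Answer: 728868977/5472 ≈ 1.3320e+5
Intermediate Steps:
t(W) = 16 + W² - 13*W
Q = 2223 (Q = -9*(-247) = 2223)
L = -164677/71136 (L = 64/2223 - 150/(16 + 16² - 13*16) = 64*(1/2223) - 150/(16 + 256 - 208) = 64/2223 - 150/64 = 64/2223 - 150*1/64 = 64/2223 - 75/32 = -164677/71136 ≈ -2.3150)
-377*(L - 351) = -377*(-164677/71136 - 351) = -377*(-25133413/71136) = 728868977/5472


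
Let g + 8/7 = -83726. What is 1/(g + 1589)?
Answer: -7/574967 ≈ -1.2175e-5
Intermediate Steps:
g = -586090/7 (g = -8/7 - 83726 = -586090/7 ≈ -83727.)
1/(g + 1589) = 1/(-586090/7 + 1589) = 1/(-574967/7) = -7/574967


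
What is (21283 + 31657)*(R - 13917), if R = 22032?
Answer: 429608100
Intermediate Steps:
(21283 + 31657)*(R - 13917) = (21283 + 31657)*(22032 - 13917) = 52940*8115 = 429608100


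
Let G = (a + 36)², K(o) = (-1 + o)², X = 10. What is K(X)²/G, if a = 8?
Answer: 6561/1936 ≈ 3.3889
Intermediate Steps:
G = 1936 (G = (8 + 36)² = 44² = 1936)
K(X)²/G = ((-1 + 10)²)²/1936 = (9²)²*(1/1936) = 81²*(1/1936) = 6561*(1/1936) = 6561/1936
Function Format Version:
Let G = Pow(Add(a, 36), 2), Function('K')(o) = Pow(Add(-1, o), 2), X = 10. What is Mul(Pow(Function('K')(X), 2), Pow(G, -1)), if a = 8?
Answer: Rational(6561, 1936) ≈ 3.3889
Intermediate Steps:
G = 1936 (G = Pow(Add(8, 36), 2) = Pow(44, 2) = 1936)
Mul(Pow(Function('K')(X), 2), Pow(G, -1)) = Mul(Pow(Pow(Add(-1, 10), 2), 2), Pow(1936, -1)) = Mul(Pow(Pow(9, 2), 2), Rational(1, 1936)) = Mul(Pow(81, 2), Rational(1, 1936)) = Mul(6561, Rational(1, 1936)) = Rational(6561, 1936)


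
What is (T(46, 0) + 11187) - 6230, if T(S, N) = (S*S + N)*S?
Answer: 102293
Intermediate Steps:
T(S, N) = S*(N + S²) (T(S, N) = (S² + N)*S = (N + S²)*S = S*(N + S²))
(T(46, 0) + 11187) - 6230 = (46*(0 + 46²) + 11187) - 6230 = (46*(0 + 2116) + 11187) - 6230 = (46*2116 + 11187) - 6230 = (97336 + 11187) - 6230 = 108523 - 6230 = 102293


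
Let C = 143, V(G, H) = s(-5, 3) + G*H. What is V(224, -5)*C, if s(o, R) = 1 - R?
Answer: -160446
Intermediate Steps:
V(G, H) = -2 + G*H (V(G, H) = (1 - 1*3) + G*H = (1 - 3) + G*H = -2 + G*H)
V(224, -5)*C = (-2 + 224*(-5))*143 = (-2 - 1120)*143 = -1122*143 = -160446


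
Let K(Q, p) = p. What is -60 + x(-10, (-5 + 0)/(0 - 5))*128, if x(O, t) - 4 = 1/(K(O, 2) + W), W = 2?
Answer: 484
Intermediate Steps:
x(O, t) = 17/4 (x(O, t) = 4 + 1/(2 + 2) = 4 + 1/4 = 17/4)
-60 + x(-10, (-5 + 0)/(0 - 5))*128 = -60 + (17/4)*128 = -60 + 544 = 484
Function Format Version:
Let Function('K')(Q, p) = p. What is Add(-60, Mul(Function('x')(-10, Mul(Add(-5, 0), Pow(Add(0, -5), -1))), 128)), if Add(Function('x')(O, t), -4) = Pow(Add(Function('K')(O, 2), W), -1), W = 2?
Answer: 484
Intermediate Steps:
Function('x')(O, t) = Rational(17, 4) (Function('x')(O, t) = Add(4, Pow(Add(2, 2), -1)) = Add(4, Pow(4, -1)) = Add(4, Rational(1, 4)) = Rational(17, 4))
Add(-60, Mul(Function('x')(-10, Mul(Add(-5, 0), Pow(Add(0, -5), -1))), 128)) = Add(-60, Mul(Rational(17, 4), 128)) = Add(-60, 544) = 484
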